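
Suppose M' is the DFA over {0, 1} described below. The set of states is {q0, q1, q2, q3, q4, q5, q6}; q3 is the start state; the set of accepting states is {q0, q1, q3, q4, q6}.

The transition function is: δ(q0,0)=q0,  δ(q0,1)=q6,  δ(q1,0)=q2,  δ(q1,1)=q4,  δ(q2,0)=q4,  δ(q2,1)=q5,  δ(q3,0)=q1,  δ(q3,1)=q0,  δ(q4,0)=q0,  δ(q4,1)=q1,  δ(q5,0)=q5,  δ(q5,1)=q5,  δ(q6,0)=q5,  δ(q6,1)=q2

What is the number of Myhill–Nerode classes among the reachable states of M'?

7

P0 = {q0,q1,q3,q4,q6} | {q2,q5}.
Refine {q0,q1,q3,q4,q6} on symbol 0: members go to different blocks, giving {q0,q3,q4} and {q1,q6}.
Refine {q0,q3,q4} on symbol 0: members go to different blocks, giving {q0,q4} and {q3}.
On input 0, block {q2,q5} splits into {q2} and {q5}.
On input 0, block {q1,q6} splits into {q1} and {q6}.
Refine {q0,q4} on symbol 1: members go to different blocks, giving {q0} and {q4}.
No further refinement is possible. Final partition (7 blocks): {q0} | {q2} | {q1} | {q3} | {q5} | {q6} | {q4}.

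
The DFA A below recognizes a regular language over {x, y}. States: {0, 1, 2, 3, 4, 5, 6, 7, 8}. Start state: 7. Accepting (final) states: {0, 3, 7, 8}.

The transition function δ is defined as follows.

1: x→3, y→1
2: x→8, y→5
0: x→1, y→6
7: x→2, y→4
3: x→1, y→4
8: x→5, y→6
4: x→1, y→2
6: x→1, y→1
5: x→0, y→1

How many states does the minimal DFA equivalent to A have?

Start with accepting vs non-accepting: {0,3,7,8} | {1,2,4,5,6}.
On input x, block {1,2,4,5,6} splits into {1,2,5} and {4,6}.
Stable partition: {0,3,7,8} | {1,2,5} | {4,6} — 3 equivalence classes.

3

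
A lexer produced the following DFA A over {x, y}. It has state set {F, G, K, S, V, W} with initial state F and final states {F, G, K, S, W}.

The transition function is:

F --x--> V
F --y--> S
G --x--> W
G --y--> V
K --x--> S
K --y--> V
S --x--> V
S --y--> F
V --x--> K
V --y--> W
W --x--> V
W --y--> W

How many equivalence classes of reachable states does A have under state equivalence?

States {G} cannot be reached from the start state, so discard them.
Initial partition by acceptance: {F,K,S,W} | {V}.
On input x, block {F,K,S,W} splits into {F,S,W} and {K}.
No further refinement is possible. Final partition (3 blocks): {F,S,W} | {V} | {K}.

3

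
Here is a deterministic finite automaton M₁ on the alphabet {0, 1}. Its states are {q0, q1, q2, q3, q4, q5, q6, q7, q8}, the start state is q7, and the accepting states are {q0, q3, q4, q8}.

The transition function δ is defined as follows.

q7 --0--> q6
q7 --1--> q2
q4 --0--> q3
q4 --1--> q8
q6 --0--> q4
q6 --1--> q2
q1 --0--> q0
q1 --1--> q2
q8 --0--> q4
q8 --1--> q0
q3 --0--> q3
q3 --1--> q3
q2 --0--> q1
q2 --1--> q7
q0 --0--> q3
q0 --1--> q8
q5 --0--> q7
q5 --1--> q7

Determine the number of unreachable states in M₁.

1

No path from q7 leads to q5; the other 8 states are all reachable.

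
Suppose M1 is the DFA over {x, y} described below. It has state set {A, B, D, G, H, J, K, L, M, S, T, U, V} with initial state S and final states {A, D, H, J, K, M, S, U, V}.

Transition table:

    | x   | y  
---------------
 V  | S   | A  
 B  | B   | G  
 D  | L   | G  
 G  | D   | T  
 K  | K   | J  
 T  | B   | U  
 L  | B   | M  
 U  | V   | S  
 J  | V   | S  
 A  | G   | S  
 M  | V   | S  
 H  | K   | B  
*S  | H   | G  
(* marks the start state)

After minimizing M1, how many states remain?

10

Start with accepting vs non-accepting: {A,D,H,J,K,M,S,U,V} | {B,G,L,T}.
Split {A,D,H,J,K,M,S,U,V} by δ(·,x) → {H,J,K,M,S,U,V} and {A,D}.
Split {H,J,K,M,S,U,V} by δ(·,y) → {J,K,M,U} and {H,S} and {V}.
Refine {J,K,M,U} on symbol x: members go to different blocks, giving {J,M,U} and {K}.
On input x, block {B,G,L,T} splits into {B,L,T} and {G}.
Split {B,L,T} by δ(·,y) → {L,T} and {B}.
On input x, block {A,D} splits into {D} and {A}.
Refine {H,S} on symbol x: members go to different blocks, giving {S} and {H}.
The partition is now stable with 10 blocks: {J,M,U} | {L,T} | {D} | {S} | {V} | {K} | {G} | {B} | {A} | {H}.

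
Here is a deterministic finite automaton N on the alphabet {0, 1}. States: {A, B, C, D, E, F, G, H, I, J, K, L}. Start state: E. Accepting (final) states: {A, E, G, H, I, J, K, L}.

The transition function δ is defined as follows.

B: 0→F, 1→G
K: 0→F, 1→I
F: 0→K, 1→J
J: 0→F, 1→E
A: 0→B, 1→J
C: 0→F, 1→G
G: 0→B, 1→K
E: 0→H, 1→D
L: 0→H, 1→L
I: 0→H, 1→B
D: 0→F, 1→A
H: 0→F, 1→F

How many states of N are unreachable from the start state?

2

No path from E leads to C, L; the other 10 states are all reachable.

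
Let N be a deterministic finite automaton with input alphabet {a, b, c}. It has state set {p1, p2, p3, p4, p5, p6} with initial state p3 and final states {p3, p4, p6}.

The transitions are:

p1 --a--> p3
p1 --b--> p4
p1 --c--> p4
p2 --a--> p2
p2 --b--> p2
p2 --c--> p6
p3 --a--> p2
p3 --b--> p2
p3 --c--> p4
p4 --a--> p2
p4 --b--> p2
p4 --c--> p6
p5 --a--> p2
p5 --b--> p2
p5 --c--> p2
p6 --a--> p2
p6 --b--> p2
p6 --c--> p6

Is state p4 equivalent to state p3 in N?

Yes

States {p1,p5} cannot be reached from the start state, so discard them.
P0 = {p3,p4,p6} | {p2}.
Stable partition: {p3,p4,p6} | {p2} — 2 equivalence classes.
p4 and p3 lie in the same block of the stable partition, so they are equivalent — no string distinguishes them.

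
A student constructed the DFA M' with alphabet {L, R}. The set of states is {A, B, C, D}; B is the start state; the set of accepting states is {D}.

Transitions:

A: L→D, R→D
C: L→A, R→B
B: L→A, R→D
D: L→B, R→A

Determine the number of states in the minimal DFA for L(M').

Reachable states from the start: {A,B,D}. Unreachable: {C} — drop them.
P0 = {D} | {A,B}.
On input L, block {A,B} splits into {A} and {B}.
The partition is now stable with 3 blocks: {D} | {A} | {B}.

3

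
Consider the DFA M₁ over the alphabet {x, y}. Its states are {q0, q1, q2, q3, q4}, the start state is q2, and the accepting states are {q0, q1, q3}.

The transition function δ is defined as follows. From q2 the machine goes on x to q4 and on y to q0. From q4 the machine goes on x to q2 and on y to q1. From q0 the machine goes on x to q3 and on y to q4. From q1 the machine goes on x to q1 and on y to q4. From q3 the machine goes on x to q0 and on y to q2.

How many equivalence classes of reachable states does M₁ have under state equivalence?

2

Start with accepting vs non-accepting: {q0,q1,q3} | {q2,q4}.
The partition is now stable with 2 blocks: {q0,q1,q3} | {q2,q4}.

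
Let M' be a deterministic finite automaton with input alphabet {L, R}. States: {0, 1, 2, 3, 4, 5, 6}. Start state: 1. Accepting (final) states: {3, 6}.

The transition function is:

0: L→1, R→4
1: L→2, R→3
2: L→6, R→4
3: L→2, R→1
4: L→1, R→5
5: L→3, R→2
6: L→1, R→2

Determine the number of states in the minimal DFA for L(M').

6

First remove the unreachable states {0}; 6 states remain.
Initial partition by acceptance: {3,6} | {1,2,4,5}.
Refine {1,2,4,5} on symbol L: members go to different blocks, giving {1,4} and {2,5}.
Split {3,6} by δ(·,L) → {3} and {6}.
Refine {1,4} on symbol L: members go to different blocks, giving {1} and {4}.
On input L, block {2,5} splits into {2} and {5}.
The partition is now stable with 6 blocks: {3} | {1} | {2} | {6} | {4} | {5}.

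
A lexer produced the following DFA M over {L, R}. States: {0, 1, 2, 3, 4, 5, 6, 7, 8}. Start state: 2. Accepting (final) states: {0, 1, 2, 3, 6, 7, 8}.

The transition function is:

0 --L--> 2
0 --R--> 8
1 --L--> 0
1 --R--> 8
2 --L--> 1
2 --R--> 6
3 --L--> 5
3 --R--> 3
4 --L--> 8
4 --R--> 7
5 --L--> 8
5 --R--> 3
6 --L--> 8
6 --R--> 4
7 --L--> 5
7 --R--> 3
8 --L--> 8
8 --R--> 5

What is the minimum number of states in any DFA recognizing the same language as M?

4

Every state is reachable, so we keep all 9.
Start with accepting vs non-accepting: {0,1,2,3,6,7,8} | {4,5}.
On input L, block {0,1,2,3,6,7,8} splits into {0,1,2,6,8} and {3,7}.
Split {0,1,2,6,8} by δ(·,R) → {0,1,2} and {6,8}.
Stable partition: {0,1,2} | {4,5} | {3,7} | {6,8} — 4 equivalence classes.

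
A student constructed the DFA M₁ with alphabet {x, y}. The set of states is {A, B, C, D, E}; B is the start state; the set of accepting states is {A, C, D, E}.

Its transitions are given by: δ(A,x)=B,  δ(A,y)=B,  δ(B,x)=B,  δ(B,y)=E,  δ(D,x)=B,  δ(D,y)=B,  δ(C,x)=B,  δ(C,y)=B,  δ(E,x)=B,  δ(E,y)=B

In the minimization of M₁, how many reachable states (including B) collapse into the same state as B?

1

Reachable states from the start: {B,E}. Unreachable: {A,C,D} — drop them.
Initial partition by acceptance: {E} | {B}.
No further refinement is possible. Final partition (2 blocks): {E} | {B}.
The equivalence class containing B is {B}, of size 1.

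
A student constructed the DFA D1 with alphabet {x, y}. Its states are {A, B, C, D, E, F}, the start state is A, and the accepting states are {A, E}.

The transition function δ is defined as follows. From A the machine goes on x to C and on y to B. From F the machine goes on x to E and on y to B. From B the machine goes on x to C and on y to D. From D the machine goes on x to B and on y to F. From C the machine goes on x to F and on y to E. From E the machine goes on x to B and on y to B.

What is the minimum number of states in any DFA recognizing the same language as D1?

6

Initial partition by acceptance: {A,E} | {B,C,D,F}.
Refine {B,C,D,F} on symbol x: members go to different blocks, giving {B,C,D} and {F}.
Split {B,C,D} by δ(·,x) → {B,D} and {C}.
Refine {A,E} on symbol x: members go to different blocks, giving {A} and {E}.
On input x, block {B,D} splits into {B} and {D}.
Stable partition: {A} | {B} | {F} | {C} | {E} | {D} — 6 equivalence classes.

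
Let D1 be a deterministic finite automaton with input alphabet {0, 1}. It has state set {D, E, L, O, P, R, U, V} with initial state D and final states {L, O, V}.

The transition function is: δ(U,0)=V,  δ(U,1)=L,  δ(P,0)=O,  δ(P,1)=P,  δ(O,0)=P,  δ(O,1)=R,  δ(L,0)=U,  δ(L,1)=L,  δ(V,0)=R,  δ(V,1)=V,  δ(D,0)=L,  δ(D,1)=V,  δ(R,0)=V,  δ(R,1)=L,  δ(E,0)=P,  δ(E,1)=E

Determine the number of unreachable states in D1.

3

Starting at D and following transitions, the reachable set is {D, L, R, U, V}. That leaves E, O, P unreachable — 3 in total.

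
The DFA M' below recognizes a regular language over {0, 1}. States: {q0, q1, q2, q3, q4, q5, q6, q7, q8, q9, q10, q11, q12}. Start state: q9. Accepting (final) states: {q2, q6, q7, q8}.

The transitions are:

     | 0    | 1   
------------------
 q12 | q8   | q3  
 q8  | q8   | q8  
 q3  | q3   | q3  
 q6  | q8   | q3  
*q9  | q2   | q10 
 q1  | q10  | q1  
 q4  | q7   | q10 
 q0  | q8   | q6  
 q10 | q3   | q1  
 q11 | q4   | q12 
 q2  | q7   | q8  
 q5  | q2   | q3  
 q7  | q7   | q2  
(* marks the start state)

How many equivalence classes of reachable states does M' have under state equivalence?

3

States {q0,q4,q5,q6,q11,q12} cannot be reached from the start state, so discard them.
Start with accepting vs non-accepting: {q2,q7,q8} | {q1,q3,q9,q10}.
On input 0, block {q1,q3,q9,q10} splits into {q1,q3,q10} and {q9}.
No further refinement is possible. Final partition (3 blocks): {q2,q7,q8} | {q1,q3,q10} | {q9}.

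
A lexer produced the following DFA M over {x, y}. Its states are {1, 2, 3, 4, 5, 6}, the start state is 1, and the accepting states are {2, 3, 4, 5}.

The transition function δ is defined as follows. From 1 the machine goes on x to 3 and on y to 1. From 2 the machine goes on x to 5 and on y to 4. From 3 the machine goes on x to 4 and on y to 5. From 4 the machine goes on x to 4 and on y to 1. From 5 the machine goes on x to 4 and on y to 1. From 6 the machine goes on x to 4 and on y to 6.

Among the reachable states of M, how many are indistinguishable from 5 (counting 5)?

2

First remove the unreachable states {2,6}; 4 states remain.
P0 = {3,4,5} | {1}.
Refine {3,4,5} on symbol y: members go to different blocks, giving {4,5} and {3}.
No further refinement is possible. Final partition (3 blocks): {4,5} | {1} | {3}.
State 5 belongs to the block {4,5}, which has 2 states.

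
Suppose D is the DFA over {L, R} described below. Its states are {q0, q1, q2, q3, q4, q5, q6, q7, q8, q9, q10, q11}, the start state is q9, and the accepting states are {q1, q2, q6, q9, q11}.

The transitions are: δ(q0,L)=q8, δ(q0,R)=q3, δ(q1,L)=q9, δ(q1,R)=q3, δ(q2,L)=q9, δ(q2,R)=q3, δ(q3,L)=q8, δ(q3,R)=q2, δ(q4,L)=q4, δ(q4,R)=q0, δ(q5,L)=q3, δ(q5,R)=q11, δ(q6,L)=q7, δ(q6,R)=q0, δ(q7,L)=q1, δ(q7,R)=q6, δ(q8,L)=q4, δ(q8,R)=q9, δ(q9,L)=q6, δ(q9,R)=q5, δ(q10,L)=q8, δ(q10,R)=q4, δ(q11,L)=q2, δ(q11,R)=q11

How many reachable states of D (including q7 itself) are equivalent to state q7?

States {q10} cannot be reached from the start state, so discard them.
Initial partition by acceptance: {q1,q2,q6,q9,q11} | {q0,q3,q4,q5,q7,q8}.
On input L, block {q1,q2,q6,q9,q11} splits into {q1,q2,q9,q11} and {q6}.
On input L, block {q1,q2,q9,q11} splits into {q1,q2,q11} and {q9}.
Split {q1,q2,q11} by δ(·,L) → {q1,q2} and {q11}.
Refine {q0,q3,q4,q5,q7,q8} on symbol L: members go to different blocks, giving {q0,q3,q4,q5,q8} and {q7}.
Refine {q0,q3,q4,q5,q8} on symbol R: members go to different blocks, giving {q0,q4} and {q3} and {q5} and {q8}.
On input L, block {q0,q4} splits into {q0} and {q4}.
The partition is now stable with 10 blocks: {q1,q2} | {q0} | {q6} | {q9} | {q11} | {q7} | {q3} | {q5} | {q8} | {q4}.
The equivalence class containing q7 is {q7}, of size 1.

1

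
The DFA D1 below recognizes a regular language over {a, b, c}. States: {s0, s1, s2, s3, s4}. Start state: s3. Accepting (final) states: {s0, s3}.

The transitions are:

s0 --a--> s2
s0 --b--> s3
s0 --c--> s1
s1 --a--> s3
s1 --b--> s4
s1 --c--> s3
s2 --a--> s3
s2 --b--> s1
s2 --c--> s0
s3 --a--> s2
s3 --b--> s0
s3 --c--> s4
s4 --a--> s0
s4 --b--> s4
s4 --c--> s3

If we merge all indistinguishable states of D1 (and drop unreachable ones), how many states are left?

2

Start with accepting vs non-accepting: {s0,s3} | {s1,s2,s4}.
No further refinement is possible. Final partition (2 blocks): {s0,s3} | {s1,s2,s4}.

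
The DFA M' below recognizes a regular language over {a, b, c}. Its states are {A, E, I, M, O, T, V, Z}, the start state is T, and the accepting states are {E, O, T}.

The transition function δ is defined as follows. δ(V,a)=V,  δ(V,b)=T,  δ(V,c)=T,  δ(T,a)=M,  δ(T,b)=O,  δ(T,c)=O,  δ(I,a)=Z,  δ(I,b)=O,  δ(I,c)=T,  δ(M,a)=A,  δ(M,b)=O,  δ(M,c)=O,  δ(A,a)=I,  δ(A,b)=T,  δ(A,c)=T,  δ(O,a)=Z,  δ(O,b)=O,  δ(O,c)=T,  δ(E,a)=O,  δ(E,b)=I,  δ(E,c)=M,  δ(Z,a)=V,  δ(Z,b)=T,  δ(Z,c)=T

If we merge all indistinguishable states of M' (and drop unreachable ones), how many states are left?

First remove the unreachable states {E}; 7 states remain.
P0 = {O,T} | {A,I,M,V,Z}.
The partition is now stable with 2 blocks: {O,T} | {A,I,M,V,Z}.

2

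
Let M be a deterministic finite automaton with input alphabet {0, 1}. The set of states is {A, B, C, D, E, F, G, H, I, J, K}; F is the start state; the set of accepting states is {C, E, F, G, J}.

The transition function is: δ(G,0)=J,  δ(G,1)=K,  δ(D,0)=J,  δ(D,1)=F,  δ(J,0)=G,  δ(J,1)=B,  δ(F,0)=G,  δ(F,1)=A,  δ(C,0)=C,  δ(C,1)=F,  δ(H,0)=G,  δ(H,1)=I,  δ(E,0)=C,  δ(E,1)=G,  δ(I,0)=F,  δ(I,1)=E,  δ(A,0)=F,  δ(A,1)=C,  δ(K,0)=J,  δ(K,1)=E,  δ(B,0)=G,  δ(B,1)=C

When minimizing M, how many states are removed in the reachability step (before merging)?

Starting at F and following transitions, the reachable set is {A, B, C, E, F, G, J, K}. That leaves D, H, I unreachable — 3 in total.

3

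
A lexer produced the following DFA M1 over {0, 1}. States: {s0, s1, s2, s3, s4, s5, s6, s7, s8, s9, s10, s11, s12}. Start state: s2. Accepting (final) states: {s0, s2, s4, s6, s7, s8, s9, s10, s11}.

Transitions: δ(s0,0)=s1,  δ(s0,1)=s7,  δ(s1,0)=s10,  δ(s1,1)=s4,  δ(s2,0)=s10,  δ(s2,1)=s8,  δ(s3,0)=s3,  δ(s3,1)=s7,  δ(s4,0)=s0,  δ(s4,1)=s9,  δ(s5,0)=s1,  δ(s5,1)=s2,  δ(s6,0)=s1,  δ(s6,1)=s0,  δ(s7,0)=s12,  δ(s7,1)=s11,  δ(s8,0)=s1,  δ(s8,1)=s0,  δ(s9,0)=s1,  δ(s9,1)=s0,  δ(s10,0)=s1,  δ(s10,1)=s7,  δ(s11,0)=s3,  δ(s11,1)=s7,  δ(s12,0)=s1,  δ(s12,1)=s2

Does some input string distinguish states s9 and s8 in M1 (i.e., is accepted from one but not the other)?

No

Reachable states from the start: {s0,s1,s2,s3,s4,s7,s8,s9,s10,s11,s12}. Unreachable: {s5,s6} — drop them.
Initial partition by acceptance: {s0,s2,s4,s7,s8,s9,s10,s11} | {s1,s3,s12}.
On input 0, block {s0,s2,s4,s7,s8,s9,s10,s11} splits into {s0,s7,s8,s9,s10,s11} and {s2,s4}.
Refine {s1,s3,s12} on symbol 0: members go to different blocks, giving {s3,s12} and {s1}.
Refine {s0,s7,s8,s9,s10,s11} on symbol 0: members go to different blocks, giving {s0,s8,s9,s10} and {s7,s11}.
On input 1, block {s0,s8,s9,s10} splits into {s0,s10} and {s8,s9}.
Refine {s3,s12} on symbol 0: members go to different blocks, giving {s3} and {s12}.
Refine {s7,s11} on symbol 0: members go to different blocks, giving {s7} and {s11}.
Stable partition: {s0,s10} | {s3} | {s2,s4} | {s1} | {s7} | {s8,s9} | {s12} | {s11} — 8 equivalence classes.
s9 and s8 lie in the same block of the stable partition, so they are equivalent — no string distinguishes them.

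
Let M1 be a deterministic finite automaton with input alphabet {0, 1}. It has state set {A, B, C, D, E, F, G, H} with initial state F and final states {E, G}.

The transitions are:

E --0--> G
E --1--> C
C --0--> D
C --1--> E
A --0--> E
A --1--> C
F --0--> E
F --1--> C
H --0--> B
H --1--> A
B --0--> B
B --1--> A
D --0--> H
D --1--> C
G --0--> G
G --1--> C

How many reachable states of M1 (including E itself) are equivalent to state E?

2

Start with accepting vs non-accepting: {E,G} | {A,B,C,D,F,H}.
On input 0, block {A,B,C,D,F,H} splits into {B,C,D,H} and {A,F}.
Split {B,C,D,H} by δ(·,1) → {B,H} and {C} and {D}.
The partition is now stable with 5 blocks: {E,G} | {B,H} | {A,F} | {C} | {D}.
State E belongs to the block {E,G}, which has 2 states.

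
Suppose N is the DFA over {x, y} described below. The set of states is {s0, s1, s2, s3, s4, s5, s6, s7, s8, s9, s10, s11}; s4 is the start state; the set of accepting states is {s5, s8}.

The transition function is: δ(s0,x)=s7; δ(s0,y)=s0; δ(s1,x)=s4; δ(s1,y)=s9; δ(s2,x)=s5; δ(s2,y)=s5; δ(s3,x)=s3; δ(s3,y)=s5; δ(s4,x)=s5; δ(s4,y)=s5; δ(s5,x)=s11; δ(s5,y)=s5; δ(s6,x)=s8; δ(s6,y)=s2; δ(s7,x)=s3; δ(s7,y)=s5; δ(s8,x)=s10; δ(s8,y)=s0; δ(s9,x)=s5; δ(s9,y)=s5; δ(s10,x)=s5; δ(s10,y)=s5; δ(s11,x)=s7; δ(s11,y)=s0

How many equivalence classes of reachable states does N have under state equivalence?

4

States {s1,s2,s6,s8,s9,s10} cannot be reached from the start state, so discard them.
Initial partition by acceptance: {s5} | {s0,s3,s4,s7,s11}.
On input x, block {s0,s3,s4,s7,s11} splits into {s0,s3,s7,s11} and {s4}.
Split {s0,s3,s7,s11} by δ(·,y) → {s0,s11} and {s3,s7}.
The partition is now stable with 4 blocks: {s5} | {s0,s11} | {s4} | {s3,s7}.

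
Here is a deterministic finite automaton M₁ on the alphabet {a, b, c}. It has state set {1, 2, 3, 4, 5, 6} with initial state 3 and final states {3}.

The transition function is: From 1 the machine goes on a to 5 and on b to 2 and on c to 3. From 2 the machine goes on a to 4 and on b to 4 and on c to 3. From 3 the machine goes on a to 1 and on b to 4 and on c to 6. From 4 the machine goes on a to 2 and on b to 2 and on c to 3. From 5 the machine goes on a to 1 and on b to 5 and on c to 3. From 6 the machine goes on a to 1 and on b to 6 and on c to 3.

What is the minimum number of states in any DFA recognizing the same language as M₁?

All states are reachable from the start state.
Initial partition by acceptance: {3} | {1,2,4,5,6}.
Stable partition: {3} | {1,2,4,5,6} — 2 equivalence classes.

2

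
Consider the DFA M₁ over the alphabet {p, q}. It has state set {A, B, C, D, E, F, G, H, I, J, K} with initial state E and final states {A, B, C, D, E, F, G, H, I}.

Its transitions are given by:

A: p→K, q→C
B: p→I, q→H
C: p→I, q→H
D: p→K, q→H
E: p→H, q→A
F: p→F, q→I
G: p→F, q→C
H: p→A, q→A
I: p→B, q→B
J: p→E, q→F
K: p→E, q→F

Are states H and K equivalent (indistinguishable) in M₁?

No

First remove the unreachable states {D,G,J}; 8 states remain.
Start with accepting vs non-accepting: {A,B,C,E,F,H,I} | {K}.
On input p, block {A,B,C,E,F,H,I} splits into {B,C,E,F,H,I} and {A}.
On input p, block {B,C,E,F,H,I} splits into {B,C,E,F,I} and {H}.
On input p, block {B,C,E,F,I} splits into {B,C,F,I} and {E}.
On input q, block {B,C,F,I} splits into {B,C} and {F,I}.
Refine {F,I} on symbol p: members go to different blocks, giving {F} and {I}.
No further refinement is possible. Final partition (7 blocks): {B,C} | {K} | {A} | {H} | {E} | {F} | {I}.
H and K end up in different blocks, so they are distinguishable. For instance, the string 'ε' is accepted from only H.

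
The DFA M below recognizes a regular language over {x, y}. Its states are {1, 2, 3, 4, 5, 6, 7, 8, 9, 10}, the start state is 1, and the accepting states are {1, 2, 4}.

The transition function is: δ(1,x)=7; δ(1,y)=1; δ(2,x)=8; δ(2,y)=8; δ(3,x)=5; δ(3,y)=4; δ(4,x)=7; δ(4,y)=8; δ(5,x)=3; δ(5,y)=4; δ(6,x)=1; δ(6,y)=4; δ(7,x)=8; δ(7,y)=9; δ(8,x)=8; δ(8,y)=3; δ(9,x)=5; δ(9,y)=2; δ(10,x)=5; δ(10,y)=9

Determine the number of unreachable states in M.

2

Starting at 1 and following transitions, the reachable set is {1, 2, 3, 4, 5, 7, 8, 9}. That leaves 6, 10 unreachable — 2 in total.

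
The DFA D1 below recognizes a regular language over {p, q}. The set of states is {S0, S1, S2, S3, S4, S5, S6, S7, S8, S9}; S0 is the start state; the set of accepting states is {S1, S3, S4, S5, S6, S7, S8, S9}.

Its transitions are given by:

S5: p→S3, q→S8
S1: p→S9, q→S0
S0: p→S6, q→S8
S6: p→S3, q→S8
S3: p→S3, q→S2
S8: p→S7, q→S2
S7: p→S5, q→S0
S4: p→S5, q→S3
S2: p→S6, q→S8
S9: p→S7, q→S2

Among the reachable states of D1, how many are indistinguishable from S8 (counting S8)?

1

Reachable states from the start: {S0,S2,S3,S5,S6,S7,S8}. Unreachable: {S1,S4,S9} — drop them.
Start with accepting vs non-accepting: {S3,S5,S6,S7,S8} | {S0,S2}.
Refine {S3,S5,S6,S7,S8} on symbol q: members go to different blocks, giving {S3,S7,S8} and {S5,S6}.
Split {S3,S7,S8} by δ(·,p) → {S3,S8} and {S7}.
Refine {S3,S8} on symbol p: members go to different blocks, giving {S3} and {S8}.
Stable partition: {S3} | {S0,S2} | {S5,S6} | {S7} | {S8} — 5 equivalence classes.
State S8 belongs to the block {S8}, which has 1 states.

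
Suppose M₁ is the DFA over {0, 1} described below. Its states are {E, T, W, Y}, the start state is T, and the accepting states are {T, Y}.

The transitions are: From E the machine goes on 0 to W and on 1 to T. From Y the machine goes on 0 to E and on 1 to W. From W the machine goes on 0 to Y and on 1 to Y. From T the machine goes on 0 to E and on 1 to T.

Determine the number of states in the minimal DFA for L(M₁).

4

Start with accepting vs non-accepting: {T,Y} | {E,W}.
On input 1, block {T,Y} splits into {T} and {Y}.
Split {E,W} by δ(·,0) → {E} and {W}.
No further refinement is possible. Final partition (4 blocks): {T} | {E} | {Y} | {W}.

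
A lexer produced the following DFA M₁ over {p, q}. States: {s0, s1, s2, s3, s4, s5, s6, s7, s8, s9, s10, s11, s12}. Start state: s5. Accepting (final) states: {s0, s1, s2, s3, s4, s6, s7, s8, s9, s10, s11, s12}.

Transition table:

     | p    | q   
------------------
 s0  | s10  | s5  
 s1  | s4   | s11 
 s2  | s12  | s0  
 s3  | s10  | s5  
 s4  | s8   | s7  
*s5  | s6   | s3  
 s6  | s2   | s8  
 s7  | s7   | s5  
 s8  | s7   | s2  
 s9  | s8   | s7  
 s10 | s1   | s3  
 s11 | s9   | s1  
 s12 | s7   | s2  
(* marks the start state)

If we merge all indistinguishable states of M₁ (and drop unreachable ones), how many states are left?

Initial partition by acceptance: {s0,s1,s2,s3,s4,s6,s7,s8,s9,s10,s11,s12} | {s5}.
Split {s0,s1,s2,s3,s4,s6,s7,s8,s9,s10,s11,s12} by δ(·,q) → {s1,s2,s4,s6,s8,s9,s10,s11,s12} and {s0,s3,s7}.
Split {s1,s2,s4,s6,s8,s9,s10,s11,s12} by δ(·,p) → {s1,s2,s4,s6,s9,s10,s11} and {s8,s12}.
On input p, block {s1,s2,s4,s6,s9,s10,s11} splits into {s1,s6,s10,s11} and {s2,s4,s9}.
On input p, block {s1,s6,s10,s11} splits into {s1,s6,s11} and {s10}.
Split {s1,s6,s11} by δ(·,q) → {s1,s11} and {s6}.
Refine {s0,s3,s7} on symbol p: members go to different blocks, giving {s0,s3} and {s7}.
Split {s2,s4,s9} by δ(·,q) → {s4,s9} and {s2}.
No further refinement is possible. Final partition (9 blocks): {s1,s11} | {s5} | {s0,s3} | {s8,s12} | {s4,s9} | {s10} | {s6} | {s7} | {s2}.

9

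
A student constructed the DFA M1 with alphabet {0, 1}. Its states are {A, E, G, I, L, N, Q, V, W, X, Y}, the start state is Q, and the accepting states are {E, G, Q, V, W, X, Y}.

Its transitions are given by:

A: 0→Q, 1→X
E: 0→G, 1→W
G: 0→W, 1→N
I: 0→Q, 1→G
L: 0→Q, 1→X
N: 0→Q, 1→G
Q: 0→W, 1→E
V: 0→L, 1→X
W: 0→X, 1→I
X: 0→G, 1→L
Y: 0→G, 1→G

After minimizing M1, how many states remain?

First remove the unreachable states {A,V,Y}; 8 states remain.
Initial partition by acceptance: {E,G,Q,W,X} | {I,L,N}.
On input 1, block {E,G,Q,W,X} splits into {G,W,X} and {E,Q}.
On input 1, block {E,Q} splits into {Q} and {E}.
Stable partition: {G,W,X} | {I,L,N} | {Q} | {E} — 4 equivalence classes.

4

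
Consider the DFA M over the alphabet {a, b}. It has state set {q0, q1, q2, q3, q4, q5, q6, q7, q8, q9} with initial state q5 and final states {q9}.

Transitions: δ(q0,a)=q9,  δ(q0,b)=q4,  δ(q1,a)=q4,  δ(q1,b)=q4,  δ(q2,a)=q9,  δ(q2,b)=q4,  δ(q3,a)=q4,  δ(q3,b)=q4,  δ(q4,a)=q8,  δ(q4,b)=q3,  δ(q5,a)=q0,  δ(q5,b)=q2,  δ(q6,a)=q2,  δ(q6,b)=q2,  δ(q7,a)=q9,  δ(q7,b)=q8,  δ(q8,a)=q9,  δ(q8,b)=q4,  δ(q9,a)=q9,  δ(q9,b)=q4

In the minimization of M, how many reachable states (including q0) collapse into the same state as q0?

Reachable states from the start: {q0,q2,q3,q4,q5,q8,q9}. Unreachable: {q1,q6,q7} — drop them.
Initial partition by acceptance: {q9} | {q0,q2,q3,q4,q5,q8}.
Refine {q0,q2,q3,q4,q5,q8} on symbol a: members go to different blocks, giving {q0,q2,q8} and {q3,q4,q5}.
Split {q3,q4,q5} by δ(·,a) → {q4,q5} and {q3}.
On input b, block {q4,q5} splits into {q4} and {q5}.
No further refinement is possible. Final partition (5 blocks): {q9} | {q0,q2,q8} | {q4} | {q3} | {q5}.
State q0 belongs to the block {q0,q2,q8}, which has 3 states.

3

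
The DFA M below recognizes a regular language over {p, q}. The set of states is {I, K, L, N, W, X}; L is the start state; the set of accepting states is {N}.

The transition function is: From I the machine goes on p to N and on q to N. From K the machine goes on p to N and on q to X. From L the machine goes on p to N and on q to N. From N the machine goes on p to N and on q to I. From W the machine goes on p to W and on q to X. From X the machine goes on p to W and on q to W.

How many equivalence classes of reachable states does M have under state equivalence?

2

States {K,W,X} cannot be reached from the start state, so discard them.
Start with accepting vs non-accepting: {N} | {I,L}.
Stable partition: {N} | {I,L} — 2 equivalence classes.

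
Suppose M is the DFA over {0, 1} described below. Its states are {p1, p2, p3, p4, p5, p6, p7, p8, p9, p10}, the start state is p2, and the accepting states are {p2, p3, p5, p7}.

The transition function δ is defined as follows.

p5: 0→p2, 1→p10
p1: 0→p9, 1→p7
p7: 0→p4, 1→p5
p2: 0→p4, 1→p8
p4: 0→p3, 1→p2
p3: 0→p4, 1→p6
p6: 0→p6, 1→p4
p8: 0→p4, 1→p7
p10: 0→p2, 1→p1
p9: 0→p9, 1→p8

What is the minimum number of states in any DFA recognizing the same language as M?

Initial partition by acceptance: {p2,p3,p5,p7} | {p1,p4,p6,p8,p9,p10}.
Refine {p2,p3,p5,p7} on symbol 0: members go to different blocks, giving {p2,p3,p7} and {p5}.
Split {p2,p3,p7} by δ(·,1) → {p2,p3} and {p7}.
On input 0, block {p1,p4,p6,p8,p9,p10} splits into {p1,p6,p8,p9} and {p4,p10}.
Split {p1,p6,p8,p9} by δ(·,0) → {p1,p6,p9} and {p8}.
Split {p2,p3} by δ(·,1) → {p2} and {p3}.
On input 1, block {p1,p6,p9} splits into {p1} and {p6} and {p9}.
On input 0, block {p4,p10} splits into {p4} and {p10}.
The partition is now stable with 10 blocks: {p2} | {p1} | {p5} | {p7} | {p4} | {p8} | {p3} | {p6} | {p9} | {p10}.

10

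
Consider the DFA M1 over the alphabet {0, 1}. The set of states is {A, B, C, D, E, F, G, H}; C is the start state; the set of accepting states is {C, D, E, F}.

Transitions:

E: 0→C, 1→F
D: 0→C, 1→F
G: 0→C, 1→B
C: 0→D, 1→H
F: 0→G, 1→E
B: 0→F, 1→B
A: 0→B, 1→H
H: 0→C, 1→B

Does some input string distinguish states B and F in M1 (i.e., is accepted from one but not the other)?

Yes

First remove the unreachable states {A}; 7 states remain.
P0 = {C,D,E,F} | {B,G,H}.
On input 0, block {C,D,E,F} splits into {C,D,E} and {F}.
Refine {C,D,E} on symbol 1: members go to different blocks, giving {D,E} and {C}.
Split {B,G,H} by δ(·,0) → {G,H} and {B}.
Stable partition: {D,E} | {G,H} | {F} | {C} | {B} — 5 equivalence classes.
B and F end up in different blocks, so they are distinguishable. For instance, the string 'ε' is accepted from only F.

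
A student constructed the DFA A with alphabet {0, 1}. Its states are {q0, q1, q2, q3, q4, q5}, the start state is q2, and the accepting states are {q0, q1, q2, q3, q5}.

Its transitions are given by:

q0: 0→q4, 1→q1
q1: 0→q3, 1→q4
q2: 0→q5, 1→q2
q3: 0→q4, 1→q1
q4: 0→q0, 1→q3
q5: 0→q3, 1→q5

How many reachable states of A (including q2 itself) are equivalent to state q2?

1

Every state is reachable, so we keep all 6.
P0 = {q0,q1,q2,q3,q5} | {q4}.
On input 0, block {q0,q1,q2,q3,q5} splits into {q1,q2,q5} and {q0,q3}.
Refine {q1,q2,q5} on symbol 0: members go to different blocks, giving {q1,q5} and {q2}.
On input 1, block {q1,q5} splits into {q1} and {q5}.
Stable partition: {q1} | {q4} | {q0,q3} | {q2} | {q5} — 5 equivalence classes.
State q2 belongs to the block {q2}, which has 1 states.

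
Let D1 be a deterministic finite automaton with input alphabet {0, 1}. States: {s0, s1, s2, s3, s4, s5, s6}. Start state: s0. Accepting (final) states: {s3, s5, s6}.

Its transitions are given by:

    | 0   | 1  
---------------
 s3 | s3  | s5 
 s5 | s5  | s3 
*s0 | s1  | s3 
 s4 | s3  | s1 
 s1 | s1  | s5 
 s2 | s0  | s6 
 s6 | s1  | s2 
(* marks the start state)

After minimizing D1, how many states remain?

2

Reachable states from the start: {s0,s1,s3,s5}. Unreachable: {s2,s4,s6} — drop them.
Initial partition by acceptance: {s3,s5} | {s0,s1}.
No further refinement is possible. Final partition (2 blocks): {s3,s5} | {s0,s1}.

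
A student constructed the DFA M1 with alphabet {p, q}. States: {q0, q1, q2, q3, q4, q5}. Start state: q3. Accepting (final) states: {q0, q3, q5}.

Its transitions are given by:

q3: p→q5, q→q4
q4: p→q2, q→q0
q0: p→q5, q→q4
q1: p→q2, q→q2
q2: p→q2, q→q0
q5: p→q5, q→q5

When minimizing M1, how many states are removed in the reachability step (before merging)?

1

BFS from q3 reaches {q0, q2, q3, q4, q5}; the 1 state(s) q1 are never visited.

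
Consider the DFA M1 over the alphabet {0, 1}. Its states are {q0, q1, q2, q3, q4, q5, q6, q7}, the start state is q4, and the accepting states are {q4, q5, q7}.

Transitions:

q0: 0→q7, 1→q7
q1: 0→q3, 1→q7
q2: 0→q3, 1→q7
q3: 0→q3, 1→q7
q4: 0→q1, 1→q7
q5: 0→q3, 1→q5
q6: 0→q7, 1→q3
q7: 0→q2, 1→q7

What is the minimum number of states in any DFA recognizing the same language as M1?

Reachable states from the start: {q1,q2,q3,q4,q7}. Unreachable: {q0,q5,q6} — drop them.
Start with accepting vs non-accepting: {q4,q7} | {q1,q2,q3}.
No further refinement is possible. Final partition (2 blocks): {q4,q7} | {q1,q2,q3}.

2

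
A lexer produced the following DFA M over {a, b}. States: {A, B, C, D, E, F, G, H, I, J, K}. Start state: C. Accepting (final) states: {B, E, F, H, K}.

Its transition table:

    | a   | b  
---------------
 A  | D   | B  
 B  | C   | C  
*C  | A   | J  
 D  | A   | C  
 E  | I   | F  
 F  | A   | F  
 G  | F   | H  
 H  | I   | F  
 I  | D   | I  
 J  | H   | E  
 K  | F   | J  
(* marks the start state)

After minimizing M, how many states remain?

First remove the unreachable states {G,K}; 9 states remain.
Start with accepting vs non-accepting: {B,E,F,H} | {A,C,D,I,J}.
On input b, block {B,E,F,H} splits into {E,F,H} and {B}.
Refine {A,C,D,I,J} on symbol a: members go to different blocks, giving {A,C,D,I} and {J}.
On input b, block {A,C,D,I} splits into {D,I} and {A} and {C}.
On input a, block {E,F,H} splits into {E,H} and {F}.
Refine {D,I} on symbol a: members go to different blocks, giving {D} and {I}.
The partition is now stable with 8 blocks: {E,H} | {D} | {B} | {J} | {A} | {C} | {F} | {I}.

8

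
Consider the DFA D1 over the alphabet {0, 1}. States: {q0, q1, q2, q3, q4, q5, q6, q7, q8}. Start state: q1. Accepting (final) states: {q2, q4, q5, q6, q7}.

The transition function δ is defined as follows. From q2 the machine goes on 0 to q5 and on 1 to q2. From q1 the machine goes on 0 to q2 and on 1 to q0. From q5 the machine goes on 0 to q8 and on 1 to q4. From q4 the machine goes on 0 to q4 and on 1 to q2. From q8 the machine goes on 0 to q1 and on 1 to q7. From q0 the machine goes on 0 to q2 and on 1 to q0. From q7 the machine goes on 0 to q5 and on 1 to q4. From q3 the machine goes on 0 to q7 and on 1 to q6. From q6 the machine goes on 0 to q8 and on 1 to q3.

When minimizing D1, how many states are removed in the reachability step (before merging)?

2

BFS from q1 reaches {q0, q1, q2, q4, q5, q7, q8}; the 2 state(s) q3, q6 are never visited.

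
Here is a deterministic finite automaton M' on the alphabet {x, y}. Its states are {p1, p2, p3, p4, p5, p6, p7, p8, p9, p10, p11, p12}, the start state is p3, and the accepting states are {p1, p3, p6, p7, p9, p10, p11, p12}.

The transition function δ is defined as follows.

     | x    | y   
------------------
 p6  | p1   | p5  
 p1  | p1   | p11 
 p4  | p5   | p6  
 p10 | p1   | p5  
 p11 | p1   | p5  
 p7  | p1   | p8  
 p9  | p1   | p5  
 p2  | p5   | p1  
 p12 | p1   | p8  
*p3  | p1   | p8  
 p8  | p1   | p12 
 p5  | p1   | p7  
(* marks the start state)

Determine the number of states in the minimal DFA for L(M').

States {p2,p4,p6,p9,p10} cannot be reached from the start state, so discard them.
Initial partition by acceptance: {p1,p3,p7,p11,p12} | {p5,p8}.
Refine {p1,p3,p7,p11,p12} on symbol y: members go to different blocks, giving {p3,p7,p11,p12} and {p1}.
Stable partition: {p3,p7,p11,p12} | {p5,p8} | {p1} — 3 equivalence classes.

3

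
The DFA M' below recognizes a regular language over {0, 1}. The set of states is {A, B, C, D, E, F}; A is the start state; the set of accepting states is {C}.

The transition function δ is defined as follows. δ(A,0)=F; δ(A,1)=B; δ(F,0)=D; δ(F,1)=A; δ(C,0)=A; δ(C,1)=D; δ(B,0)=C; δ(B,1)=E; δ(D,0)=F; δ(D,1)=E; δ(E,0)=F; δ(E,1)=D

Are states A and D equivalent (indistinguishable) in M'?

No

All states are reachable from the start state.
Initial partition by acceptance: {C} | {A,B,D,E,F}.
Split {A,B,D,E,F} by δ(·,0) → {A,D,E,F} and {B}.
Refine {A,D,E,F} on symbol 1: members go to different blocks, giving {D,E,F} and {A}.
Refine {D,E,F} on symbol 1: members go to different blocks, giving {D,E} and {F}.
Stable partition: {C} | {D,E} | {B} | {A} | {F} — 5 equivalence classes.
A and D end up in different blocks, so they are distinguishable. For instance, the string '10' is accepted from only A.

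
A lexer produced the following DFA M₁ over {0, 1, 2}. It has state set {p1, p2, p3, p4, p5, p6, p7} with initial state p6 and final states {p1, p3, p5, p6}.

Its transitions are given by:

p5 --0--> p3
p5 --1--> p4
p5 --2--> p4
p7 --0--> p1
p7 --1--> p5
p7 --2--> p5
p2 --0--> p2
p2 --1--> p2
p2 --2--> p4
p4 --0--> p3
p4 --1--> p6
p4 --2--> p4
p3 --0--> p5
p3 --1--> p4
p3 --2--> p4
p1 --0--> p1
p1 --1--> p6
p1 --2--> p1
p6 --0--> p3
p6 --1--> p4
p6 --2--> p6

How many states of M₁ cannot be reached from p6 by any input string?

No path from p6 leads to p1, p2, p7; the other 4 states are all reachable.

3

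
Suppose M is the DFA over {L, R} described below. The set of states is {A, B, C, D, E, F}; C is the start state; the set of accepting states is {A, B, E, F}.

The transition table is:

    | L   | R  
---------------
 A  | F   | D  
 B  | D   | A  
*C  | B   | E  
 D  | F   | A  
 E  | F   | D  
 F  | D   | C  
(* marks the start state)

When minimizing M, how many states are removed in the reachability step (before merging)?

A breadth-first search from the start state visits every state.

0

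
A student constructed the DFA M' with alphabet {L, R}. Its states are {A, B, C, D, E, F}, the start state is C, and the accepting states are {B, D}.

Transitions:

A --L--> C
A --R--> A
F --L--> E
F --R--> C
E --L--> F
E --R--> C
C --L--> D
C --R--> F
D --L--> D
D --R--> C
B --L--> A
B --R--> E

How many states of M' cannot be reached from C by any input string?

2

Starting at C and following transitions, the reachable set is {C, D, E, F}. That leaves A, B unreachable — 2 in total.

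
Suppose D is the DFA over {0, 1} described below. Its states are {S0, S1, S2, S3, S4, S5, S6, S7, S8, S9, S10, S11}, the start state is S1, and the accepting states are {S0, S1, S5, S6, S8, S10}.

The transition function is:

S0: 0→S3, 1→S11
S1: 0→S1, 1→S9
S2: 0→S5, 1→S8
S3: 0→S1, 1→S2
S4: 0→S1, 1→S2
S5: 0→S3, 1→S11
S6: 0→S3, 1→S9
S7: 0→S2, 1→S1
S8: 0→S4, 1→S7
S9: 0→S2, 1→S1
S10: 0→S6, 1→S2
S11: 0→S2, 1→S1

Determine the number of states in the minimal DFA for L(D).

First remove the unreachable states {S0,S6,S10}; 9 states remain.
Start with accepting vs non-accepting: {S1,S5,S8} | {S2,S3,S4,S7,S9,S11}.
On input 0, block {S1,S5,S8} splits into {S5,S8} and {S1}.
On input 0, block {S2,S3,S4,S7,S9,S11} splits into {S7,S9,S11} and {S3,S4} and {S2}.
Stable partition: {S5,S8} | {S7,S9,S11} | {S1} | {S3,S4} | {S2} — 5 equivalence classes.

5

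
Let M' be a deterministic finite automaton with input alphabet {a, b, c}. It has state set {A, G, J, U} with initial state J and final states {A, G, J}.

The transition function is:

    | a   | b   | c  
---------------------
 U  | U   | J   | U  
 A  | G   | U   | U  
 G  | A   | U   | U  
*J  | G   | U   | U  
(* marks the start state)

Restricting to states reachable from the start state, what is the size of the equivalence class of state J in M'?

Start with accepting vs non-accepting: {A,G,J} | {U}.
The partition is now stable with 2 blocks: {A,G,J} | {U}.
The equivalence class containing J is {A,G,J}, of size 3.

3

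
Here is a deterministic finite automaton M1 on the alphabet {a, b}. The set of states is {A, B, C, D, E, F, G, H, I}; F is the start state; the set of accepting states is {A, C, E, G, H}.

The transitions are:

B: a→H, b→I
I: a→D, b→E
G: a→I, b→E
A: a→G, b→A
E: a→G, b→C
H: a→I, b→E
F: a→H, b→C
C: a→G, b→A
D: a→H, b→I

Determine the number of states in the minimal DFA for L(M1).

5

States {B} cannot be reached from the start state, so discard them.
Initial partition by acceptance: {A,C,E,G,H} | {D,F,I}.
Refine {A,C,E,G,H} on symbol a: members go to different blocks, giving {A,C,E} and {G,H}.
On input a, block {D,F,I} splits into {D,F} and {I}.
On input b, block {D,F} splits into {D} and {F}.
No further refinement is possible. Final partition (5 blocks): {A,C,E} | {D} | {G,H} | {I} | {F}.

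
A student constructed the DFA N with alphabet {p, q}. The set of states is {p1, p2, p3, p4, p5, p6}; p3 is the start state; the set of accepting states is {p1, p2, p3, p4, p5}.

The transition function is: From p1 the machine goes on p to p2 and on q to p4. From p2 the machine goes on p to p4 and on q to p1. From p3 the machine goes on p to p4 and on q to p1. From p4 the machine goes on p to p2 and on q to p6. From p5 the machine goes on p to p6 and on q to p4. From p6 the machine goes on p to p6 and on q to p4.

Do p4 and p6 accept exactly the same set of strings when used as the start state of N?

No

First remove the unreachable states {p5}; 5 states remain.
Initial partition by acceptance: {p1,p2,p3,p4} | {p6}.
Refine {p1,p2,p3,p4} on symbol q: members go to different blocks, giving {p1,p2,p3} and {p4}.
Refine {p1,p2,p3} on symbol p: members go to different blocks, giving {p2,p3} and {p1}.
Stable partition: {p2,p3} | {p6} | {p4} | {p1} — 4 equivalence classes.
p4 and p6 end up in different blocks, so they are distinguishable. For instance, the string 'ε' is accepted from only p4.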